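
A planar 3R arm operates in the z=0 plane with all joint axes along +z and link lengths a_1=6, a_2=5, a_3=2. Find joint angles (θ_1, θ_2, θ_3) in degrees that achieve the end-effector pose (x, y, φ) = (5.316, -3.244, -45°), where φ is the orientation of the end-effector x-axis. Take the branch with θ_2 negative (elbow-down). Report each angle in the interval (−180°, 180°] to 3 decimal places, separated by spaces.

29.997 -135.002 60.005

wrist centre = target − a_3·(cos φ, sin φ) = (3.9018, -1.8298)
cos θ_2 = (18.5721−6²−5²)/(2·6·5) = -0.7071; θ_2 = -135.0021° (elbow-down)
β = atan2(-1.8298,3.9018) = -25.1248°; ψ = atan2(-3.5354,2.4643) = -55.1218°
θ_1 = β − ψ = 29.9970°
θ_3 = φ − θ_1 − θ_2 = 60.0051° (wrapped to (-180°,180°])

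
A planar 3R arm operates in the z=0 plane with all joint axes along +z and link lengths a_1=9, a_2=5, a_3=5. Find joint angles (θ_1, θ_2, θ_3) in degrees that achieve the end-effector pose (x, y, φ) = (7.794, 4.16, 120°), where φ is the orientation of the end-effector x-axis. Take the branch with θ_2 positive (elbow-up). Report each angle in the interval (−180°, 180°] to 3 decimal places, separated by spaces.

wrist centre = target − a_3·(cos φ, sin φ) = (10.2940, -0.1701)
cos θ_2 = (105.9954−9²−5²)/(2·9·5) = -0.0001; θ_2 = 90.0029° (elbow-up)
β = atan2(-0.1701,10.2940) = -0.9468°; ψ = atan2(5.0000,8.9997) = 29.0553°
θ_1 = β − ψ = -30.0021°
θ_3 = φ − θ_1 − θ_2 = 59.9992° (wrapped to (-180°,180°])

-30.002 90.003 59.999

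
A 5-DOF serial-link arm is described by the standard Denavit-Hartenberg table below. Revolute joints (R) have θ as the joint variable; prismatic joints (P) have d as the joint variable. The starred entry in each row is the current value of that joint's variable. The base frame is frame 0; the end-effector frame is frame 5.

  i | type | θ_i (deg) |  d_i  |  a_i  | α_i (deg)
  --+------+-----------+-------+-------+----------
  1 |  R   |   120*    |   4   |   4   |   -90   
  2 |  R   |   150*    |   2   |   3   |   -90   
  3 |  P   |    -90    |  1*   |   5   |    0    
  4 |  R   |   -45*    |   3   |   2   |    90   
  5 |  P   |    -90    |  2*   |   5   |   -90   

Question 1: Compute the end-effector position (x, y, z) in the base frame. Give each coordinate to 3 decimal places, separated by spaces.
-8.238 0.268 3.048

after link 1: o_1 = (-2.0000, 3.4641, 4.0000)
after link 2: o_2 = (-2.4330, 0.2141, 2.5000)
after link 3: o_3 = (-6.5131, -2.7189, 3.3660)
after link 4: o_4 = (-7.6003, -3.6644, 6.6712)
after link 5: o_5 = (-8.2379, 0.2684, 3.0482)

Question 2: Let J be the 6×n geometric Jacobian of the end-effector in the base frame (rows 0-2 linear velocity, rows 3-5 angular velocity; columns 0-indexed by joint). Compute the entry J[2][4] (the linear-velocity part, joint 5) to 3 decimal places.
prismatic axis z_4 = (0.3062,0.8839,0.3536)
J_v[:, 4] = z_4; J_ω[:, 4] = (0,0,0)
entry J[2][4] = 0.3536

0.354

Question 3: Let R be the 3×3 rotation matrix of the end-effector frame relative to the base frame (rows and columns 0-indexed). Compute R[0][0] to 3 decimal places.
-0.250

End-effector x-axis (col 0 of R) = (-0.2500,0.4330,-0.8660)
R[0][0] = -0.2500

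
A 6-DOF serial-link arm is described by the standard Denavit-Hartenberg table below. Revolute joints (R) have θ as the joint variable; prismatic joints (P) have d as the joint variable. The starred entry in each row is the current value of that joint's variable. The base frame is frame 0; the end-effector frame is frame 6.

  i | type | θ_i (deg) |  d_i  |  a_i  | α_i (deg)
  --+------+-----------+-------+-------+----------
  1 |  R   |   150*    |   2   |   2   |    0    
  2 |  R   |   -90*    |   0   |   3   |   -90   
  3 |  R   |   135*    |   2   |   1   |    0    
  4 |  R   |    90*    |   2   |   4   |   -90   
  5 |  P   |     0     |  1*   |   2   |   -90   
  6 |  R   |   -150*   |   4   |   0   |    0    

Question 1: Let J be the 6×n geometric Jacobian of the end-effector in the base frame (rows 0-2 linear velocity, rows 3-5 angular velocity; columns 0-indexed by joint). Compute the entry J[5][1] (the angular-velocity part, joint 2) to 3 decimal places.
1.000

axis z_1 = (0.0000,0.0000,1.0000); lever o_n−o_1 = (-0.6213,-1.0762,4.2426)
cross product → J_v[:, 1] = (1.0762,-0.6213,0.0000)
J_ω[:, 1] = z_1
entry J[5][1] = 1.0000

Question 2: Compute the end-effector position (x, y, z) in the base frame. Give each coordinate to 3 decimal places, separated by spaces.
after link 1: o_1 = (-1.7321, 1.0000, 2.0000)
after link 2: o_2 = (-0.2321, 3.5981, 2.0000)
after link 3: o_3 = (-2.3177, 3.9857, 1.2929)
after link 4: o_4 = (-5.4639, 2.5362, 4.1213)
after link 5: o_5 = (-5.8175, 1.9238, 6.2426)
after link 6: o_6 = (-2.3534, -0.0762, 6.2426)

-2.353 -0.076 6.243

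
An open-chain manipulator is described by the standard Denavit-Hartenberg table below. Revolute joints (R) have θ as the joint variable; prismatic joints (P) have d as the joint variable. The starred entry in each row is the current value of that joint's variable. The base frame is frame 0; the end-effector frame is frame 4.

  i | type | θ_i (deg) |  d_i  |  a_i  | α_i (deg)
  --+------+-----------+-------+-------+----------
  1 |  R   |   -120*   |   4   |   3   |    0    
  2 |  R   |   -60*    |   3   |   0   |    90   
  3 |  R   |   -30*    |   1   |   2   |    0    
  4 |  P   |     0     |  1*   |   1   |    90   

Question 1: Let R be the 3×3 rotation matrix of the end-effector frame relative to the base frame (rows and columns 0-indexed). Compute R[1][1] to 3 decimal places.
1.000

End-effector y-axis (col 1 of R) = (-0.0000,1.0000,0.0000)
R[1][1] = 1.0000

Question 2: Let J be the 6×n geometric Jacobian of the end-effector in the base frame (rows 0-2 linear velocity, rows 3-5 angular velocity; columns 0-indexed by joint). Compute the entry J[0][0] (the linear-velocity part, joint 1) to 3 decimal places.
0.598

axis z_0 = ẑ; lever o_n−o_0 = (-4.0981,-0.5981,5.5000)
cross product → J_v[:, 0] = (0.5981,-4.0981,0.0000)
J_ω[:, 0] = z_0
entry J[0][0] = 0.5981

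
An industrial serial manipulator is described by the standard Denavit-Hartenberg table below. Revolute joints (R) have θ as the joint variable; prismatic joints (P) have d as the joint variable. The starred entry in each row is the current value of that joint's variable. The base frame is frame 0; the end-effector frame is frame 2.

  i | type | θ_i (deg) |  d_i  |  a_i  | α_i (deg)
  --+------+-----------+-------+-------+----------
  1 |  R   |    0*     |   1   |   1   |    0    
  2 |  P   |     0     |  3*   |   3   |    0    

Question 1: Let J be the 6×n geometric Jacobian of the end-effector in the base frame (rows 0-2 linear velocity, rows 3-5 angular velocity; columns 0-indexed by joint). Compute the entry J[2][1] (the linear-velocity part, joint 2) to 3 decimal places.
prismatic axis z_1 = (0.0000,0.0000,1.0000)
J_v[:, 1] = z_1; J_ω[:, 1] = (0,0,0)
entry J[2][1] = 1.0000

1.000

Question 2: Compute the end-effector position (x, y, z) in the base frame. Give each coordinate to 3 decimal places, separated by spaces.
4.000 0.000 4.000

after link 1: o_1 = (1.0000, 0.0000, 1.0000)
after link 2: o_2 = (4.0000, 0.0000, 4.0000)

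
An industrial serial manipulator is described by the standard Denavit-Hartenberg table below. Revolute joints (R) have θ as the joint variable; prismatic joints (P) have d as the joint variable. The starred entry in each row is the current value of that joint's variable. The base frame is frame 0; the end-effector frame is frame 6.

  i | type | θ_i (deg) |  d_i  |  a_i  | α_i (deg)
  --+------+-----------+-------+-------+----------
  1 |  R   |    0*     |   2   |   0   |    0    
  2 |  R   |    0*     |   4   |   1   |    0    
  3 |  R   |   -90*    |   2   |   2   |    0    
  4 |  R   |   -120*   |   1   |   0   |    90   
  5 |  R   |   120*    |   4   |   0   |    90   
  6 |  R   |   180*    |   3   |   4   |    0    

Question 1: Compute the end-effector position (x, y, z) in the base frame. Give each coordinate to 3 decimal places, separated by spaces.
-0.982 3.763 7.036

after link 1: o_1 = (0.0000, 0.0000, 2.0000)
after link 2: o_2 = (1.0000, 0.0000, 6.0000)
after link 3: o_3 = (1.0000, -2.0000, 8.0000)
after link 4: o_4 = (1.0000, -2.0000, 9.0000)
after link 5: o_5 = (3.0000, 1.4641, 9.0000)
after link 6: o_6 = (-0.9821, 3.7631, 7.0359)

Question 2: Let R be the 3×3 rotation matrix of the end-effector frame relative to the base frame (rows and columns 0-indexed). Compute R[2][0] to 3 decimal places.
-0.866

End-effector x-axis (col 0 of R) = (-0.4330,0.2500,-0.8660)
R[2][0] = -0.8660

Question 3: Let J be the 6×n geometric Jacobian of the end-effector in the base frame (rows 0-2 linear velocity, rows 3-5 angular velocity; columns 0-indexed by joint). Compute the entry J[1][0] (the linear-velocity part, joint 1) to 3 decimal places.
axis z_0 = ẑ; lever o_n−o_0 = (-0.9821,3.7631,7.0359)
cross product → J_v[:, 0] = (-3.7631,-0.9821,0.0000)
J_ω[:, 0] = z_0
entry J[1][0] = -0.9821

-0.982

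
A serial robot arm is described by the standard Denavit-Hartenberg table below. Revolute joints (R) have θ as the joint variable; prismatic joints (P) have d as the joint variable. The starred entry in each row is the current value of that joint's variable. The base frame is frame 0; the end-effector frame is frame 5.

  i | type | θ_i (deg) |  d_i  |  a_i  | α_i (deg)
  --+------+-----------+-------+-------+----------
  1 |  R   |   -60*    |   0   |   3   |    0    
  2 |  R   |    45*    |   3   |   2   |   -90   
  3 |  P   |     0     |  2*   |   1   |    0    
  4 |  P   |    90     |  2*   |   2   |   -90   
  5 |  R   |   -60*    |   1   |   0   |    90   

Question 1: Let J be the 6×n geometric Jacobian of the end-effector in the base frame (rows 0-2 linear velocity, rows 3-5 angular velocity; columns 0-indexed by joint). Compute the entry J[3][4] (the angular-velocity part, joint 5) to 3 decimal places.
axis z_4 = (-0.9659,0.2588,-0.0000); lever o_n−o_4 = (-0.9659,0.2588,0.0000)
cross product → J_v[:, 4] = (0.0000,0.0000,0.0000)
J_ω[:, 4] = z_4
entry J[3][4] = -0.9659

-0.966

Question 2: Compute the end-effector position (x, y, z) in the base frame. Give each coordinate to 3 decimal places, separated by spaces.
after link 1: o_1 = (1.5000, -2.5981, 0.0000)
after link 2: o_2 = (3.4319, -3.1157, 3.0000)
after link 3: o_3 = (4.9154, -1.4427, 3.0000)
after link 4: o_4 = (5.4331, 0.4892, 1.0000)
after link 5: o_5 = (4.4671, 0.7480, 1.0000)

4.467 0.748 1.000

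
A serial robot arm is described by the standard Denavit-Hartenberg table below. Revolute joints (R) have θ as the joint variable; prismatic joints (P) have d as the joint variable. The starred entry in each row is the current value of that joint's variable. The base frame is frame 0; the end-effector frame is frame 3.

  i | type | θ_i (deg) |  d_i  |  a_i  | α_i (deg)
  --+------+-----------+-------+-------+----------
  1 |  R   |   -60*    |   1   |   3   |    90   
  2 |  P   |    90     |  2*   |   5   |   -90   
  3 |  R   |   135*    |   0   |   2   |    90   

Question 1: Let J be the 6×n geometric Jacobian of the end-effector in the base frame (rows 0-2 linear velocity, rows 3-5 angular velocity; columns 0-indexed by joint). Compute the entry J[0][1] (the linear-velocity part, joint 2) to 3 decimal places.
prismatic axis z_1 = (-0.8660,-0.5000,0.0000)
J_v[:, 1] = z_1; J_ω[:, 1] = (0,0,0)
entry J[0][1] = -0.8660

-0.866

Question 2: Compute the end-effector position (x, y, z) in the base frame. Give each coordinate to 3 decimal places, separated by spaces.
after link 1: o_1 = (1.5000, -2.5981, 1.0000)
after link 2: o_2 = (-0.2321, -3.5981, 6.0000)
after link 3: o_3 = (0.9927, -2.8910, 4.5858)

0.993 -2.891 4.586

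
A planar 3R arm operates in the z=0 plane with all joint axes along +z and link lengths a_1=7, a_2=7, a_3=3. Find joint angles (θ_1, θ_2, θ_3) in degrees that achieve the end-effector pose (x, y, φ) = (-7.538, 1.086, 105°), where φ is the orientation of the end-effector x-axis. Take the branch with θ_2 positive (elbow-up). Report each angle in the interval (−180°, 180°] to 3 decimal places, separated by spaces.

wrist centre = target − a_3·(cos φ, sin φ) = (-6.7615, -1.8118)
cos θ_2 = (49.0010−7²−7²)/(2·7·7) = -0.5000; θ_2 = 119.9993° (elbow-up)
β = atan2(-1.8118,-6.7615) = -164.9998°; ψ = atan2(6.0622,3.5001) = 59.9997°
θ_1 = β − ψ = -224.9994°
θ_3 = φ − θ_1 − θ_2 = -149.9999° (wrapped to (-180°,180°])

135.001 119.999 -150.000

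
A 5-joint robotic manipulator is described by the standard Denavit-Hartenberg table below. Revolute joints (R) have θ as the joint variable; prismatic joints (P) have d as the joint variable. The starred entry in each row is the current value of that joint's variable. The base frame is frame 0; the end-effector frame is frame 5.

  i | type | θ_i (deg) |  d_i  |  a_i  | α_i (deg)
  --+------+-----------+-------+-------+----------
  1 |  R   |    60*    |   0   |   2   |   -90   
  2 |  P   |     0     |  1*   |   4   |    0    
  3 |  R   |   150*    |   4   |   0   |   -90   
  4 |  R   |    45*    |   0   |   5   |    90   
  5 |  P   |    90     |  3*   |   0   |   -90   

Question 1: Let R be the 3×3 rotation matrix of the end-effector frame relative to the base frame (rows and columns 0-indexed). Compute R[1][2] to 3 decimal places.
0.884

End-effector z-axis (col 2 of R) = (-0.3062,0.8839,0.3536)
R[1][2] = 0.8839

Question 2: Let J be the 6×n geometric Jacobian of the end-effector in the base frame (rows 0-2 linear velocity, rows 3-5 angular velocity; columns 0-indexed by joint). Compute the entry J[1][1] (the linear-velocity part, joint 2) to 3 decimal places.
0.500

prismatic axis z_1 = (-0.8660,0.5000,0.0000)
J_v[:, 1] = z_1; J_ω[:, 1] = (0,0,0)
entry J[1][1] = 0.5000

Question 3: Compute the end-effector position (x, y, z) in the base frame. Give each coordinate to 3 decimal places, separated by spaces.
-2.555 2.746 -2.828

after link 1: o_1 = (1.0000, 1.7321, 0.0000)
after link 2: o_2 = (2.1340, 5.6962, 0.0000)
after link 3: o_3 = (-1.3301, 7.6962, 0.0000)
after link 4: o_4 = (0.2008, 3.2767, -1.7678)
after link 5: o_5 = (-2.5549, 2.7464, -2.8284)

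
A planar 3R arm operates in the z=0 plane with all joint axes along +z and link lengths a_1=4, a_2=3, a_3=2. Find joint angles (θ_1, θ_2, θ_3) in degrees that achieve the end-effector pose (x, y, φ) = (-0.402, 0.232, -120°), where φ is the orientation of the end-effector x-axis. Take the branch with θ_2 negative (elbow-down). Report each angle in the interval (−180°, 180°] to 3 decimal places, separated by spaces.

wrist centre = target − a_3·(cos φ, sin φ) = (0.5980, 1.9641)
cos θ_2 = (4.2151−4²−3²)/(2·4·3) = -0.8660; θ_2 = -150.0014° (elbow-down)
β = atan2(1.9641,0.5980) = 73.0659°; ψ = atan2(-1.4999,1.4019) = -46.9352°
θ_1 = β − ψ = 120.0012°
θ_3 = φ − θ_1 − θ_2 = -89.9998° (wrapped to (-180°,180°])

120.001 -150.001 -90.000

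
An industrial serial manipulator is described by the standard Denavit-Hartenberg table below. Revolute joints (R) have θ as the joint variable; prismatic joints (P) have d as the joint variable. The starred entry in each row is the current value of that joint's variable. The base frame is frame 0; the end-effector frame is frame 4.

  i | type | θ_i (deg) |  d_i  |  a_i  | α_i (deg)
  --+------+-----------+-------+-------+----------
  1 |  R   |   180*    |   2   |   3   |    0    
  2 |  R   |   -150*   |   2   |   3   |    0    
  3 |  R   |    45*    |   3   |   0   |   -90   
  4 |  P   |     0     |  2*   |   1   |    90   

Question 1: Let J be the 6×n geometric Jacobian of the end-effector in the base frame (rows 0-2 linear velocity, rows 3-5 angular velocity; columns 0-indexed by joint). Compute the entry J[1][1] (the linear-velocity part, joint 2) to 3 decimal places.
0.925

axis z_1 = (0.0000,0.0000,1.0000); lever o_n−o_1 = (0.9250,2.9836,5.0000)
cross product → J_v[:, 1] = (-2.9836,0.9250,0.0000)
J_ω[:, 1] = z_1
entry J[1][1] = 0.9250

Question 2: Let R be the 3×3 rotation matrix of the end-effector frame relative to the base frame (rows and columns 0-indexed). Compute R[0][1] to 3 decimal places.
End-effector y-axis (col 1 of R) = (-0.9659,0.2588,0.0000)
R[0][1] = -0.9659

-0.966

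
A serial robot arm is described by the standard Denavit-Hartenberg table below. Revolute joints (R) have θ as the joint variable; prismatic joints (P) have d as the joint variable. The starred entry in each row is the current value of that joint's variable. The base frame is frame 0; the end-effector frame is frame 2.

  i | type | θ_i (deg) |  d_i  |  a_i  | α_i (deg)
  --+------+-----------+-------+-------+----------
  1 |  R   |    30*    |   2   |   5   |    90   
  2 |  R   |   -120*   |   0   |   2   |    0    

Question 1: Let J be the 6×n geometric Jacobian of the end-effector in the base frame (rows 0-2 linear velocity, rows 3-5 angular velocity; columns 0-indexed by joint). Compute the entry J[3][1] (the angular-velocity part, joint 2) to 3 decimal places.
axis z_1 = (0.5000,-0.8660,0.0000); lever o_n−o_1 = (-0.8660,-0.5000,-1.7321)
cross product → J_v[:, 1] = (1.5000,0.8660,-1.0000)
J_ω[:, 1] = z_1
entry J[3][1] = 0.5000

0.500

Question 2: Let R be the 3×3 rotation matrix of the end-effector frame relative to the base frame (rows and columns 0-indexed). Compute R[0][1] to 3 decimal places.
0.750

End-effector y-axis (col 1 of R) = (0.7500,0.4330,-0.5000)
R[0][1] = 0.7500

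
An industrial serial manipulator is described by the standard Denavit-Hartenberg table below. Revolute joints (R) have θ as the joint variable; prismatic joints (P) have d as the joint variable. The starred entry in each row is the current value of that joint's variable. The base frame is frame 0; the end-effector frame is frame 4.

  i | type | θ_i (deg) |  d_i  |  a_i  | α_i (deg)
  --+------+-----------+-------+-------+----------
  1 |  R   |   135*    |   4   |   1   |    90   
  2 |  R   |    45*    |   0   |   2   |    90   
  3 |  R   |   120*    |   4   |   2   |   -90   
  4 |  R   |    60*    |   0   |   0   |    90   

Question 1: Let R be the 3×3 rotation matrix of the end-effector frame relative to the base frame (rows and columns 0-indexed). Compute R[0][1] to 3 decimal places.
End-effector y-axis (col 1 of R) = (0.0795,-0.7866,-0.6124)
R[0][1] = 0.0795

0.079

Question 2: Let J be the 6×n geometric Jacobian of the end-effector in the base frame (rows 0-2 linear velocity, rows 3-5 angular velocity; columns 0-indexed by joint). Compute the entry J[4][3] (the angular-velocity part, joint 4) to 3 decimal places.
axis z_3 = (0.0795,-0.7866,-0.6124); lever o_n−o_3 = (0.0000,0.0000,0.0000)
cross product → J_v[:, 3] = (0.0000,-0.0000,0.0000)
J_ω[:, 3] = z_3
entry J[4][3] = -0.7866

-0.787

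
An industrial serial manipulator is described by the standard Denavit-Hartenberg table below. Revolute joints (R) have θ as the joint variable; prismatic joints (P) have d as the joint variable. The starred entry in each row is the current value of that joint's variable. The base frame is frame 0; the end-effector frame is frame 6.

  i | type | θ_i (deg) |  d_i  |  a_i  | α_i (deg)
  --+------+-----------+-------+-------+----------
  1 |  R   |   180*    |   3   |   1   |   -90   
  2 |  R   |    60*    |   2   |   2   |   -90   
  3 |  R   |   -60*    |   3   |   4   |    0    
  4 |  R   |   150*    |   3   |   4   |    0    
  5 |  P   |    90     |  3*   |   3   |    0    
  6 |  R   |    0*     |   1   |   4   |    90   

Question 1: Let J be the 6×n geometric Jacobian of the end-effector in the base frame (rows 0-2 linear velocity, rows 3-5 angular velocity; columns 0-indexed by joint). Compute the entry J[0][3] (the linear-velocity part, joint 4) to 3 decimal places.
axis z_3 = (0.8660,-0.0000,-0.5000); lever o_n−o_3 = (9.5622,4.0000,2.5622)
cross product → J_v[:, 3] = (2.0000,-7.0000,3.4641)
J_ω[:, 3] = z_3
entry J[0][3] = 2.0000

2.000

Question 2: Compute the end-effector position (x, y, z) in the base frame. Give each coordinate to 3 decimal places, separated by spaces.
after link 1: o_1 = (-1.0000, 0.0000, 3.0000)
after link 2: o_2 = (-2.0000, -2.0000, 1.2679)
after link 3: o_3 = (-0.4019, -5.4641, -1.9641)
after link 4: o_4 = (2.1962, -1.4641, -3.4641)
after link 5: o_5 = (6.2942, -1.4641, -2.3660)
after link 6: o_6 = (9.1603, -1.4641, 0.5981)

9.160 -1.464 0.598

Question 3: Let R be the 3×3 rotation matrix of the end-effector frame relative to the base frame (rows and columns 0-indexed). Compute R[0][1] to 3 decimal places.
0.866

End-effector y-axis (col 1 of R) = (0.8660,-0.0000,-0.5000)
R[0][1] = 0.8660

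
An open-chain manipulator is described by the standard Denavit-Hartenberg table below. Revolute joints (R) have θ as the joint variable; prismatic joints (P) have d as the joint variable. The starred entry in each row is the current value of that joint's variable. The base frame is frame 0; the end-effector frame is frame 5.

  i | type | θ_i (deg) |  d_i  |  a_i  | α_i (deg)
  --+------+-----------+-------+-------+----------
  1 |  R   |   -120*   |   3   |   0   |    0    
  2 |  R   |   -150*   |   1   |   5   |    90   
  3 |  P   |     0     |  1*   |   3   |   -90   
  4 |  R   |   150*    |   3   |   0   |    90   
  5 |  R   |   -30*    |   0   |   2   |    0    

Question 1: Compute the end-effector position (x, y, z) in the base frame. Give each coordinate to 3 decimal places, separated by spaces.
after link 1: o_1 = (0.0000, 0.0000, 3.0000)
after link 2: o_2 = (-0.0000, 5.0000, 4.0000)
after link 3: o_3 = (1.0000, 8.0000, 4.0000)
after link 4: o_4 = (1.0000, 8.0000, 7.0000)
after link 5: o_5 = (0.1340, 6.5000, 6.0000)

0.134 6.500 6.000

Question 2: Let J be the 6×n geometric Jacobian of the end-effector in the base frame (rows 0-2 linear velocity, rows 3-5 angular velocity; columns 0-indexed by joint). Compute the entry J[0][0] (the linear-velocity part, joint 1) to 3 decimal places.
-6.500

axis z_0 = ẑ; lever o_n−o_0 = (0.1340,6.5000,6.0000)
cross product → J_v[:, 0] = (-6.5000,0.1340,0.0000)
J_ω[:, 0] = z_0
entry J[0][0] = -6.5000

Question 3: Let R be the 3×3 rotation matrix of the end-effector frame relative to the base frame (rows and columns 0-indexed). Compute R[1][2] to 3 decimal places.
End-effector z-axis (col 2 of R) = (-0.8660,0.5000,0.0000)
R[1][2] = 0.5000

0.500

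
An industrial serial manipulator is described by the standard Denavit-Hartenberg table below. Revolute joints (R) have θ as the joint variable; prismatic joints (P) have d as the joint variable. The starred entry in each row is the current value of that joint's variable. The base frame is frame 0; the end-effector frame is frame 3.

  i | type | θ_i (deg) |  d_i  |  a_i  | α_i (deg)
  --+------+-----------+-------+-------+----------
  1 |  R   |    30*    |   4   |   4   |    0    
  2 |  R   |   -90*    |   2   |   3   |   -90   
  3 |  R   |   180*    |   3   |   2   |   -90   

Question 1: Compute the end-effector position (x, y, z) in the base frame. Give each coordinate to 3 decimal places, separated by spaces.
after link 1: o_1 = (3.4641, 2.0000, 4.0000)
after link 2: o_2 = (4.9641, -0.5981, 6.0000)
after link 3: o_3 = (6.5622, 2.6340, 6.0000)

6.562 2.634 6.000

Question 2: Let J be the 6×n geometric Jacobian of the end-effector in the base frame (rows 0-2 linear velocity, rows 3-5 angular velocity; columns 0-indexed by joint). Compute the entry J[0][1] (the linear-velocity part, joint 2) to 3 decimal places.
axis z_1 = (0.0000,0.0000,1.0000); lever o_n−o_1 = (3.0981,0.6340,2.0000)
cross product → J_v[:, 1] = (-0.6340,3.0981,0.0000)
J_ω[:, 1] = z_1
entry J[0][1] = -0.6340

-0.634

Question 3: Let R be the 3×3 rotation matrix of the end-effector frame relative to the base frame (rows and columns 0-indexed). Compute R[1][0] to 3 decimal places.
End-effector x-axis (col 0 of R) = (-0.5000,0.8660,-0.0000)
R[1][0] = 0.8660

0.866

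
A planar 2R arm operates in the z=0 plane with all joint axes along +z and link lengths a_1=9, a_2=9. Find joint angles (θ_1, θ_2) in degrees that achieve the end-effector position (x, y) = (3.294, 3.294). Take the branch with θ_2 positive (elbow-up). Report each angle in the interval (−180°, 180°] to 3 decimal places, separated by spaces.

-30.001 150.002

cos θ_2 = (21.7009−9²−9²)/(2·9·9) = -0.8660; θ_2 = 150.0021° (elbow-up)
β = atan2(3.2940,3.2940) = 45.0000°; ψ = atan2(4.4997,1.2056) = 75.0011°
θ_1 = β − ψ = -30.0011°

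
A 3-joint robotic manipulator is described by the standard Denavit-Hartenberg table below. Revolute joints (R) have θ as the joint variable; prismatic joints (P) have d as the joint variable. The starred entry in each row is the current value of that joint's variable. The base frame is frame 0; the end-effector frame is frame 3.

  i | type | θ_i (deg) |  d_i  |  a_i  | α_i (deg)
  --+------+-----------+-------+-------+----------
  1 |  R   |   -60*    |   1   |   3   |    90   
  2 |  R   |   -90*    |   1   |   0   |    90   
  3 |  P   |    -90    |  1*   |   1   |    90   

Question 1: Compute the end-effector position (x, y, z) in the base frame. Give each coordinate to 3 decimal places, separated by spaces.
1.000 -1.732 1.000

after link 1: o_1 = (1.5000, -2.5981, 1.0000)
after link 2: o_2 = (0.6340, -3.0981, 1.0000)
after link 3: o_3 = (1.0000, -1.7321, 1.0000)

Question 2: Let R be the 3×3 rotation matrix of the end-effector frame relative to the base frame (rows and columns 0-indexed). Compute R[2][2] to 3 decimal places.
End-effector z-axis (col 2 of R) = (0.0000,0.0000,1.0000)
R[2][2] = 1.0000

1.000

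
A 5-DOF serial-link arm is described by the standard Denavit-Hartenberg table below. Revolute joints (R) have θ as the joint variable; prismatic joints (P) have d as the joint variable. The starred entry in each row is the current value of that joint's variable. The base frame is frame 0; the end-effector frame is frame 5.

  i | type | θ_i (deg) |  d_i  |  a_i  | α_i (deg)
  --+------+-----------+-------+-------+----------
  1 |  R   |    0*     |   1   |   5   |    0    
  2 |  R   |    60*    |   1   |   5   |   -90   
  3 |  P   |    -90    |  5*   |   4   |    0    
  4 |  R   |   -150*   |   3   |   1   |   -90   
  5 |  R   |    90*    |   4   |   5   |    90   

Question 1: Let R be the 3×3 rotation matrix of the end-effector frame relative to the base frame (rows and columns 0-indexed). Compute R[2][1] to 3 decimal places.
0.500

End-effector y-axis (col 1 of R) = (-0.4330,-0.7500,0.5000)
R[2][1] = 0.5000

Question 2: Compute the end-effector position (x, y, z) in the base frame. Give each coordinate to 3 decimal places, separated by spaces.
2.920 2.397 7.134

after link 1: o_1 = (5.0000, 0.0000, 1.0000)
after link 2: o_2 = (7.5000, 4.3301, 2.0000)
after link 3: o_3 = (3.1699, 6.8301, 6.0000)
after link 4: o_4 = (0.3218, 7.8971, 5.1340)
after link 5: o_5 = (2.9199, 2.3971, 7.1340)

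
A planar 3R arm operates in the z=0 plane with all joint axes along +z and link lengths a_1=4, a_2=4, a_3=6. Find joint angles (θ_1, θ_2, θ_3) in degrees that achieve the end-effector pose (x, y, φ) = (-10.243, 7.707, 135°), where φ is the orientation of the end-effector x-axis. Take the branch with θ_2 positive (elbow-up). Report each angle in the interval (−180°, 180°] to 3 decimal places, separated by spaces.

120.006 59.987 -44.993

wrist centre = target − a_3·(cos φ, sin φ) = (-6.0004, 3.4644)
cos θ_2 = (48.0061−4²−4²)/(2·4·4) = 0.5002; θ_2 = 59.9874° (elbow-up)
β = atan2(3.4644,-6.0004) = 149.9996°; ψ = atan2(3.4637,6.0008) = 29.9937°
θ_1 = β − ψ = 120.0059°
θ_3 = φ − θ_1 − θ_2 = -44.9933° (wrapped to (-180°,180°])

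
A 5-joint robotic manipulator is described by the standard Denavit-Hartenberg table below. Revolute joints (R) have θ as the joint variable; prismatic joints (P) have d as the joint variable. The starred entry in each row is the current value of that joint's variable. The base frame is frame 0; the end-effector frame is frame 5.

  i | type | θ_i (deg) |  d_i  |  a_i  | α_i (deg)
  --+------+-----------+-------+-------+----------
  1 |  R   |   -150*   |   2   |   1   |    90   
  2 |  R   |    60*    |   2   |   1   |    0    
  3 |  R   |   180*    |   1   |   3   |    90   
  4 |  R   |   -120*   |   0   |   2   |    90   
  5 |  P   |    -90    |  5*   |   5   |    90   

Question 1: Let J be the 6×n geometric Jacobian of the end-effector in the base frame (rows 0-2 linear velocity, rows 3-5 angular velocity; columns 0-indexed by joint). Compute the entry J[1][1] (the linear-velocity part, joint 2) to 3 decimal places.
axis z_1 = (-0.5000,0.8660,0.0000); lever o_n−o_1 = (-7.0760,0.2655,0.3840)
cross product → J_v[:, 1] = (0.3325,0.1920,5.9952)
J_ω[:, 1] = z_1
entry J[1][1] = 0.1920

0.192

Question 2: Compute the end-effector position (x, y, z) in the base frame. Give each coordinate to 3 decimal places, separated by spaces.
-7.942 -0.234 2.384

after link 1: o_1 = (-0.8660, -0.5000, 2.0000)
after link 2: o_2 = (-2.2990, 0.9821, 2.8660)
after link 3: o_3 = (-1.5000, 2.5981, 0.2679)
after link 4: o_4 = (-1.0670, 0.8481, 1.1340)
after link 5: o_5 = (-7.9420, -0.2345, 2.3840)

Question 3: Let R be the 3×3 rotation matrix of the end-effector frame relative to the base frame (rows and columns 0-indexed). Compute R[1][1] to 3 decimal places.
End-effector y-axis (col 1 of R) = (-0.6250,0.2165,0.7500)
R[1][1] = 0.2165

0.217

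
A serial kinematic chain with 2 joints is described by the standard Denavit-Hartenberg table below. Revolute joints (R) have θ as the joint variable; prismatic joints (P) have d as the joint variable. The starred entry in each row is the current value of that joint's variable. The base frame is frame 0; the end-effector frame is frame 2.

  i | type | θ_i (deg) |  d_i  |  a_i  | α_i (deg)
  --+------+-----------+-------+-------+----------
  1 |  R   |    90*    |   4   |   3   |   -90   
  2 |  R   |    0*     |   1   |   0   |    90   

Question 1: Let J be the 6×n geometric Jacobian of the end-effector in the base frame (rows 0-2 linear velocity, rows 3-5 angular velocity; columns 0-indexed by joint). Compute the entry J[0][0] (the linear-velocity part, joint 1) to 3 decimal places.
-3.000

axis z_0 = ẑ; lever o_n−o_0 = (-1.0000,3.0000,4.0000)
cross product → J_v[:, 0] = (-3.0000,-1.0000,0.0000)
J_ω[:, 0] = z_0
entry J[0][0] = -3.0000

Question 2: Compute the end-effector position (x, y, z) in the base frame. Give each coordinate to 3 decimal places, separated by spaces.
-1.000 3.000 4.000

after link 1: o_1 = (0.0000, 3.0000, 4.0000)
after link 2: o_2 = (-1.0000, 3.0000, 4.0000)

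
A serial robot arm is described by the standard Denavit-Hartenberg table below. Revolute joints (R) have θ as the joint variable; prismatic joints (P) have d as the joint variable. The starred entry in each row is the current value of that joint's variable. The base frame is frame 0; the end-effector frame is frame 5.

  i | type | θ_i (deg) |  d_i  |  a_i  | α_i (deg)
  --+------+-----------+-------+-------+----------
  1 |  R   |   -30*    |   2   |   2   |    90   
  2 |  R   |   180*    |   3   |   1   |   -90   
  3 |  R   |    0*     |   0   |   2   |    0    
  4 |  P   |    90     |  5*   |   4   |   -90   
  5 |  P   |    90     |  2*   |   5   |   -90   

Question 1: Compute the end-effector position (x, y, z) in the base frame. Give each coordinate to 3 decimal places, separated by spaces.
after link 1: o_1 = (1.7321, -1.0000, 2.0000)
after link 2: o_2 = (-0.6340, -3.0981, 2.0000)
after link 3: o_3 = (-2.3660, -2.0981, 2.0000)
after link 4: o_4 = (-0.3660, 1.3660, -3.0000)
after link 5: o_5 = (1.3660, 0.3660, 2.0000)

1.366 0.366 2.000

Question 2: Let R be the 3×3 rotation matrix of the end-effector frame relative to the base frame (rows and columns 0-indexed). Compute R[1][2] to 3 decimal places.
End-effector z-axis (col 2 of R) = (-0.5000,-0.8660,0.0000)
R[1][2] = -0.8660

-0.866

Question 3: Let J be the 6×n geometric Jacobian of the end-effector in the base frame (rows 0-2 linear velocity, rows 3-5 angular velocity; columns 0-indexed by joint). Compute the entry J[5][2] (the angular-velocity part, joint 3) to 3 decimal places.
axis z_2 = (-0.0000,-0.0000,-1.0000); lever o_n−o_2 = (2.0000,3.4641,-0.0000)
cross product → J_v[:, 2] = (3.4641,-2.0000,-0.0000)
J_ω[:, 2] = z_2
entry J[5][2] = -1.0000

-1.000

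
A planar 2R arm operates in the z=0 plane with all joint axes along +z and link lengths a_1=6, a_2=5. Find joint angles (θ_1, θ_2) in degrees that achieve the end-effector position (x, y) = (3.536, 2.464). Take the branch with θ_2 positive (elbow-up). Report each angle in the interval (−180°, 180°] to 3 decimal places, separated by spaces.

cos θ_2 = (18.5746−6²−5²)/(2·6·5) = -0.7071; θ_2 = 134.9987° (elbow-up)
β = atan2(2.4640,3.5360) = 34.8700°; ψ = atan2(3.5356,2.4645) = 55.1211°
θ_1 = β − ψ = -20.2510°

-20.251 134.999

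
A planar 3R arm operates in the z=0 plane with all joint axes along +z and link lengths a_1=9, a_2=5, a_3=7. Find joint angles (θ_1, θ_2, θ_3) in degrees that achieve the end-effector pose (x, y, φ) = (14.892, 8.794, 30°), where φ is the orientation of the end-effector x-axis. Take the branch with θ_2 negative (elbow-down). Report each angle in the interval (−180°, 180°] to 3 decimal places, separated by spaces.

wrist centre = target − a_3·(cos φ, sin φ) = (8.8298, 5.2940)
cos θ_2 = (105.9922−9²−5²)/(2·9·5) = -0.0001; θ_2 = -90.0050° (elbow-down)
β = atan2(5.2940,8.8298) = 30.9452°; ψ = atan2(-5.0000,8.9996) = -29.0558°
θ_1 = β − ψ = 60.0010°
θ_3 = φ − θ_1 − θ_2 = 60.0040° (wrapped to (-180°,180°])

60.001 -90.005 60.004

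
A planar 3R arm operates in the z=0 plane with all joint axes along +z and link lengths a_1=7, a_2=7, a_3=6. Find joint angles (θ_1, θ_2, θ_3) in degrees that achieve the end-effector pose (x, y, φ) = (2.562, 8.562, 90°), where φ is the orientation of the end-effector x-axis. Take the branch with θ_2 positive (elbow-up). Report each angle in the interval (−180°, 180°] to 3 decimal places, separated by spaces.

-30.001 150.002 -30.001

wrist centre = target − a_3·(cos φ, sin φ) = (2.5620, 2.5620)
cos θ_2 = (13.1277−7²−7²)/(2·7·7) = -0.8660; θ_2 = 150.0021° (elbow-up)
β = atan2(2.5620,2.5620) = 45.0000°; ψ = atan2(3.4998,0.9377) = 75.0011°
θ_1 = β − ψ = -30.0011°
θ_3 = φ − θ_1 − θ_2 = -30.0011° (wrapped to (-180°,180°])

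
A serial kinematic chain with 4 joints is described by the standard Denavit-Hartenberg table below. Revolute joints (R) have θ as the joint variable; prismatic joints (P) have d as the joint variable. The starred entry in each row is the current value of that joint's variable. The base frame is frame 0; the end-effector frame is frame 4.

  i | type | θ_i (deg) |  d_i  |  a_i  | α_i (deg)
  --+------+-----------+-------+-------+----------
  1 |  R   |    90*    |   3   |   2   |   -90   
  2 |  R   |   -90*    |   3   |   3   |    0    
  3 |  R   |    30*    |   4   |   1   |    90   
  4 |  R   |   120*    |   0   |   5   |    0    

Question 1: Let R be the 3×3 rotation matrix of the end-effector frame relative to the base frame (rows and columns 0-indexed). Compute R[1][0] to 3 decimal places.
-0.250

End-effector x-axis (col 0 of R) = (-0.8660,-0.2500,-0.4330)
R[1][0] = -0.2500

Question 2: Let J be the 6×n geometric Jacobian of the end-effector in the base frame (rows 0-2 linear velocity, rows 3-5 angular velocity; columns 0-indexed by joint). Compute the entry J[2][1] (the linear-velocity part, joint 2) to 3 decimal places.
axis z_1 = (-1.0000,0.0000,0.0000); lever o_n−o_1 = (-11.3301,-0.7500,1.7010)
cross product → J_v[:, 1] = (0.0000,1.7010,0.7500)
J_ω[:, 1] = z_1
entry J[2][1] = 0.7500

0.750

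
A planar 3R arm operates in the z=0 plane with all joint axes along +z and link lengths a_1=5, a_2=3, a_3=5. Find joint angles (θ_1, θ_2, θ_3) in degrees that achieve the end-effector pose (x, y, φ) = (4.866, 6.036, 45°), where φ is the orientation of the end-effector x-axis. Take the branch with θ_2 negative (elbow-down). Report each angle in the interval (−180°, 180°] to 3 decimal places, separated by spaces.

93.974 -149.988 101.014

wrist centre = target − a_3·(cos φ, sin φ) = (1.3305, 2.5005)
cos θ_2 = (8.0225−5²−3²)/(2·5·3) = -0.8659; θ_2 = -149.9877° (elbow-down)
β = atan2(2.5005,1.3305) = 61.9831°; ψ = atan2(-1.5006,2.4022) = -31.9909°
θ_1 = β − ψ = 93.9740°
θ_3 = φ − θ_1 − θ_2 = 101.0136° (wrapped to (-180°,180°])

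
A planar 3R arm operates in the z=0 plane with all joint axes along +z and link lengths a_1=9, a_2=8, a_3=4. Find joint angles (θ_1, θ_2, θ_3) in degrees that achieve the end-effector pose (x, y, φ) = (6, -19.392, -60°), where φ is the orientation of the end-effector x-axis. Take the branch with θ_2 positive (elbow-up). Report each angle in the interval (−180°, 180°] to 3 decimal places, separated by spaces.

-90.003 30.008 -0.004

wrist centre = target − a_3·(cos φ, sin φ) = (4.0000, -15.9279)
cos θ_2 = (269.6979−9²−8²)/(2·9·8) = 0.8660; θ_2 = 30.0077° (elbow-up)
β = atan2(-15.9279,4.0000) = -75.9027°; ψ = atan2(4.0009,15.9277) = 14.1006°
θ_1 = β − ψ = -90.0034°
θ_3 = φ − θ_1 − θ_2 = -0.0044° (wrapped to (-180°,180°])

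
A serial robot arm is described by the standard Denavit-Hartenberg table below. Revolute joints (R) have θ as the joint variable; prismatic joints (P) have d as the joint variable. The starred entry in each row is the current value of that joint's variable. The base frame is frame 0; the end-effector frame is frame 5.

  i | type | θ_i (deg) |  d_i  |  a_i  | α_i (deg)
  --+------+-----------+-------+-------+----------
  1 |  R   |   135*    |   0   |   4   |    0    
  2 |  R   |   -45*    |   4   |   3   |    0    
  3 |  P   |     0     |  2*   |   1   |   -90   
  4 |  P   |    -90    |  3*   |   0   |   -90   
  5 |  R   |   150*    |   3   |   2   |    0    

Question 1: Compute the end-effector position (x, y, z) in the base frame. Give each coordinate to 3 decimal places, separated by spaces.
after link 1: o_1 = (-2.8284, 2.8284, 0.0000)
after link 2: o_2 = (-2.8284, 5.8284, 4.0000)
after link 3: o_3 = (-2.8284, 6.8284, 6.0000)
after link 4: o_4 = (-5.8284, 6.8284, 6.0000)
after link 5: o_5 = (-4.8284, 9.8284, 4.2679)

-4.828 9.828 4.268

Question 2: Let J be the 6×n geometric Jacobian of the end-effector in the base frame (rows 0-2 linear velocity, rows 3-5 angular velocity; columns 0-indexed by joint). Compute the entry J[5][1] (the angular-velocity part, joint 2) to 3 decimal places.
1.000

axis z_1 = (0.0000,0.0000,1.0000); lever o_n−o_1 = (-2.0000,7.0000,4.2679)
cross product → J_v[:, 1] = (-7.0000,-2.0000,0.0000)
J_ω[:, 1] = z_1
entry J[5][1] = 1.0000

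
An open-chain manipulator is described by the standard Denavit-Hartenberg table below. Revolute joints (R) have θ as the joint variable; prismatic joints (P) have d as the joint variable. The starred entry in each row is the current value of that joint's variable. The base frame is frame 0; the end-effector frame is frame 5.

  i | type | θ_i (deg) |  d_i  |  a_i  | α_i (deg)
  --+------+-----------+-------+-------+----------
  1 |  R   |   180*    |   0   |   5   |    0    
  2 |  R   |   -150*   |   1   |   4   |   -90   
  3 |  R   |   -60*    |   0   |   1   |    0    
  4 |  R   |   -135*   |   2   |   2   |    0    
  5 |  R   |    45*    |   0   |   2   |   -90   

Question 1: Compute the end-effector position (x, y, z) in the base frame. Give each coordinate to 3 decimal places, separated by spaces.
-5.276 2.150 2.348

after link 1: o_1 = (-5.0000, 0.0000, 0.0000)
after link 2: o_2 = (-1.5359, 2.0000, 1.0000)
after link 3: o_3 = (-1.1029, 2.2500, 1.8660)
after link 4: o_4 = (-3.7759, 3.0161, 1.3484)
after link 5: o_5 = (-5.2759, 2.1501, 2.3484)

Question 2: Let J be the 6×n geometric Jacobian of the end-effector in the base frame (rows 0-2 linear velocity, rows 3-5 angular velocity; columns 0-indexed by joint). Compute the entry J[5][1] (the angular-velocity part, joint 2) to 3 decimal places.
axis z_1 = (0.0000,0.0000,1.0000); lever o_n−o_1 = (-0.2759,2.1501,2.3484)
cross product → J_v[:, 1] = (-2.1501,-0.2759,0.0000)
J_ω[:, 1] = z_1
entry J[5][1] = 1.0000

1.000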